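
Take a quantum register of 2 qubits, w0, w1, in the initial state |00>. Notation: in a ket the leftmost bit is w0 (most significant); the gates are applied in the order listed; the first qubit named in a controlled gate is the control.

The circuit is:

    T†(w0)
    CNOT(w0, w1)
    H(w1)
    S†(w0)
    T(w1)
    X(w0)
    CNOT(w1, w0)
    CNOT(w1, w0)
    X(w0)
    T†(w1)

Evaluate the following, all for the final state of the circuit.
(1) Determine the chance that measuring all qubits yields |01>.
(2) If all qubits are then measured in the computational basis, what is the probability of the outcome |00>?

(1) Outcome |01> occurs with probability 1/2. Key observation: steps 5-10 multiply out to the identity, so the circuit reduces to the remaining gates.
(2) A full measurement returns |00> with probability 1/2.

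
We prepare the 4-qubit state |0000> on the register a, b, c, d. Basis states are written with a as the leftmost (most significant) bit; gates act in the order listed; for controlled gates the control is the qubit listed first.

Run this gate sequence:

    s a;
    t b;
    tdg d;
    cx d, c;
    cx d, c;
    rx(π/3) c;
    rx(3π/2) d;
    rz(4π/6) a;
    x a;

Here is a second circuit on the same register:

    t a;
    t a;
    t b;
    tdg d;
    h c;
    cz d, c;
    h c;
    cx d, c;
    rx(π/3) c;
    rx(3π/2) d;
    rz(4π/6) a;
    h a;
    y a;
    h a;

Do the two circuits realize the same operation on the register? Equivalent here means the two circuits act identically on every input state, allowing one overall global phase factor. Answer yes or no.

No: there is an input state on which the two circuits produce genuinely different outputs (not merely differing by a phase).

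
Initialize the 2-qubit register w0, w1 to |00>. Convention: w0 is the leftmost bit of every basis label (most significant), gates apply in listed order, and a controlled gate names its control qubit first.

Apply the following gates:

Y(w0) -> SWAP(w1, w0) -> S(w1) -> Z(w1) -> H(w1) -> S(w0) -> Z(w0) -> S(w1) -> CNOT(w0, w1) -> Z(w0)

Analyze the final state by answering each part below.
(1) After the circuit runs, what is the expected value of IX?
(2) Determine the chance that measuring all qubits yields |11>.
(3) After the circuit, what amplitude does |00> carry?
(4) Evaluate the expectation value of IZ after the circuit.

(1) The expectation value of IX is 0.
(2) Outcome |11> occurs with probability 0.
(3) The amplitude on |00> is sqrt(2)/2.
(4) The observable IZ averages to 0.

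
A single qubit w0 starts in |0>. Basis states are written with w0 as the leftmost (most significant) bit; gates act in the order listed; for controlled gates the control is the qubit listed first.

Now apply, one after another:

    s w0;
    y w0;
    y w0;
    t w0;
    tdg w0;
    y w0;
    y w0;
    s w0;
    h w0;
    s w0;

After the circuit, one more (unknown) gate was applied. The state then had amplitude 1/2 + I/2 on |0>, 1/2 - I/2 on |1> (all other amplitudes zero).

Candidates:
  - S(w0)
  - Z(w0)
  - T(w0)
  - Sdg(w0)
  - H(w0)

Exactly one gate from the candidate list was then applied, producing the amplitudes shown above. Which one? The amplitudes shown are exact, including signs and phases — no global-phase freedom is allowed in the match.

It was H(w0) that produced the state shown. Key observation: steps 2-7 multiply out to the identity, so the circuit reduces to the remaining gates.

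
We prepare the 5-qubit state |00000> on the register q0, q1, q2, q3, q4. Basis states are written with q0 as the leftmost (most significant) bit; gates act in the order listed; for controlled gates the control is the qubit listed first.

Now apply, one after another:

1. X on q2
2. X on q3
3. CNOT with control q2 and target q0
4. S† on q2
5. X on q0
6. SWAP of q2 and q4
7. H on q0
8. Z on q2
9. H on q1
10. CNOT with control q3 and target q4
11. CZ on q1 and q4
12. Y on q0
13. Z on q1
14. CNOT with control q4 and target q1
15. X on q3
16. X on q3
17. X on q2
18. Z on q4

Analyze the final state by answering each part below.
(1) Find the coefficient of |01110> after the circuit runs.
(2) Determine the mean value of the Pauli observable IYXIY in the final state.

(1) The final state's coefficient on |01110> equals 1/2. Key observation: the block from step 15 through step 16 cancels to the identity and can be dropped.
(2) In the final state, IYXIY has expectation 0.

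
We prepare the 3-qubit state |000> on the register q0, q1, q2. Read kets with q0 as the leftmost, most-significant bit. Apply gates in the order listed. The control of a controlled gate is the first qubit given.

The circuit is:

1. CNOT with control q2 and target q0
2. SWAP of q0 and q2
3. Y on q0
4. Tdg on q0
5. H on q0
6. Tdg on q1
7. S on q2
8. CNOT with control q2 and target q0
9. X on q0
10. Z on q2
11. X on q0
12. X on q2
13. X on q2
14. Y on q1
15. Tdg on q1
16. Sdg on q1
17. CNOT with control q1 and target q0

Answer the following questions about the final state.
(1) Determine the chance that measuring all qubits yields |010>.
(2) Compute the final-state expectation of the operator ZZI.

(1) A full measurement returns |010> with probability 1/2.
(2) The expectation value of ZZI is 0.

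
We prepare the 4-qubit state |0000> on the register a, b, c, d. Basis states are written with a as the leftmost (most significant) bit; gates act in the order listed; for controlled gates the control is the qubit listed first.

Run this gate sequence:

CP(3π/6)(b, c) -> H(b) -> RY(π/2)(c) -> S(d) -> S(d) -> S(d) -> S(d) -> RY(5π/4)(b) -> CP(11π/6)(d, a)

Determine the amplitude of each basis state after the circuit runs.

The final amplitudes are -sqrt(sqrt(2) + 2)/4 - sqrt(2 - sqrt(2))/4 on |0000>, -sqrt(sqrt(2) + 2)/4 - sqrt(2 - sqrt(2))/4 on |0010>, -sqrt(2 - sqrt(2))/4 + sqrt(sqrt(2) + 2)/4 on |0100>, -sqrt(2 - sqrt(2))/4 + sqrt(sqrt(2) + 2)/4 on |0110>, and 0 on every other basis state.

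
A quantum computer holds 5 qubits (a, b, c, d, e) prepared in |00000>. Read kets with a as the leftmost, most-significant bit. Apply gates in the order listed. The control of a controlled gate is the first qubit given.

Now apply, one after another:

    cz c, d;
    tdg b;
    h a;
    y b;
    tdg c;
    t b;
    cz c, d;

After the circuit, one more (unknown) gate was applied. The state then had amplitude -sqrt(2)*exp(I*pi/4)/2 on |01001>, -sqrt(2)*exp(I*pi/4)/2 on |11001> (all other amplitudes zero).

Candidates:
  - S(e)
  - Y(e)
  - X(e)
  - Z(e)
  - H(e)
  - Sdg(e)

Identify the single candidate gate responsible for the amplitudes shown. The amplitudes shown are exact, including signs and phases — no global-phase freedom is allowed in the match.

The unique candidate consistent with the amplitudes is Y(e).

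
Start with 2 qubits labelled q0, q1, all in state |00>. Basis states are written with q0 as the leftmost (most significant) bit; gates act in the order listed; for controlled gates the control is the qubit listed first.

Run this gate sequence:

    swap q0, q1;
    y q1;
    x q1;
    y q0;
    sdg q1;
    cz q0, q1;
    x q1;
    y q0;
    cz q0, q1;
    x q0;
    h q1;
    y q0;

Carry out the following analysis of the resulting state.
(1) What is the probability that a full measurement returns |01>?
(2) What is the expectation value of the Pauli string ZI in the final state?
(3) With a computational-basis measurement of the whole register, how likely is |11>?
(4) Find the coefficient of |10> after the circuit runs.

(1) A full measurement returns |01> with probability 1/2.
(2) In the final state, ZI has expectation 1.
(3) Outcome |11> occurs with probability 0.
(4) The amplitude on |10> is 0.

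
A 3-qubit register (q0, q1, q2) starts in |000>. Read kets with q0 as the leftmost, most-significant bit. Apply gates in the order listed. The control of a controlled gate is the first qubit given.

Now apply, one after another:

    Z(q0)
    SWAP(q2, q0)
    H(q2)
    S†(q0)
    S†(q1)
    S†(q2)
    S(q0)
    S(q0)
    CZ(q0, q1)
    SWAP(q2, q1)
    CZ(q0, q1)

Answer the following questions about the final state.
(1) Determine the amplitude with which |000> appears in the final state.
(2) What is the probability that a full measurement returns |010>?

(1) |000> carries amplitude sqrt(2)/2 in the final state.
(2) A full measurement returns |010> with probability 1/2.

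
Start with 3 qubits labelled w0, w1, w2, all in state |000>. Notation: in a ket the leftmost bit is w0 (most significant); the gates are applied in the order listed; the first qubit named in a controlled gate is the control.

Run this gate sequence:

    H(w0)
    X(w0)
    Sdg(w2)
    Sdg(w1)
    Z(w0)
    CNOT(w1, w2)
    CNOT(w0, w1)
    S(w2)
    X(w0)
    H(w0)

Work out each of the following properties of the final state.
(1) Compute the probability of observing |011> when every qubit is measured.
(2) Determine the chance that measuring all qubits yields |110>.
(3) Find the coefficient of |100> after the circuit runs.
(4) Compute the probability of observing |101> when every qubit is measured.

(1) Outcome |011> occurs with probability 0.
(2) Outcome |110> occurs with probability 1/4.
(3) The amplitude on |100> is -1/2.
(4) The probability of measuring |101> is 0.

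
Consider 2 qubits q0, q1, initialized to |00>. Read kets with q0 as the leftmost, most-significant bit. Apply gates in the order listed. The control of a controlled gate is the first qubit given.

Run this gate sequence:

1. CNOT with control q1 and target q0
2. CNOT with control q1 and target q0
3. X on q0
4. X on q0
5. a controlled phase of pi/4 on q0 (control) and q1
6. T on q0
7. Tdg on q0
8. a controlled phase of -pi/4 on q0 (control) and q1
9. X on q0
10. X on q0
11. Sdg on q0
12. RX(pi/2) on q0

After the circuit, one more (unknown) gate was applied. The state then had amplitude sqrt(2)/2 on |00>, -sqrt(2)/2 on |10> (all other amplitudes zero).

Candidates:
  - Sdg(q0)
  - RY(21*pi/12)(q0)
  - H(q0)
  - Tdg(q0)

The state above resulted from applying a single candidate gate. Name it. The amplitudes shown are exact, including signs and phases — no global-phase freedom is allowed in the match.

The applied gate was Sdg(q0). Key observation: steps 3-10 multiply out to the identity, so the circuit reduces to the remaining gates.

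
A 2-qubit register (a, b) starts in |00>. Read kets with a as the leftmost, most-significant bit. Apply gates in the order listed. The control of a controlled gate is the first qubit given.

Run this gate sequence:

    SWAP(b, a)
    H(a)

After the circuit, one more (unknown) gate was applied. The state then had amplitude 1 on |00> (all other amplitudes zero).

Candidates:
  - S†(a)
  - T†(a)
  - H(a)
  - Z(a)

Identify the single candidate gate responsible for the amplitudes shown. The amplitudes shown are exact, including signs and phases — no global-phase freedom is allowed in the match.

It was H(a) that produced the state shown.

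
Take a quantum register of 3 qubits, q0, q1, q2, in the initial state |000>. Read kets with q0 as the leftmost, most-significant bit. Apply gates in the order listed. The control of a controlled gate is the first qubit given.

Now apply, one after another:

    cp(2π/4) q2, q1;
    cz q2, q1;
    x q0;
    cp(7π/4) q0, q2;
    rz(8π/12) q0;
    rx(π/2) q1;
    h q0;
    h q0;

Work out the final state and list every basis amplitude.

The resulting statevector has amplitude sqrt(2)*exp(I*pi/3)/2 on |100>, -sqrt(2)*exp(5*I*pi/6)/2 on |110>, and 0 on every other basis state.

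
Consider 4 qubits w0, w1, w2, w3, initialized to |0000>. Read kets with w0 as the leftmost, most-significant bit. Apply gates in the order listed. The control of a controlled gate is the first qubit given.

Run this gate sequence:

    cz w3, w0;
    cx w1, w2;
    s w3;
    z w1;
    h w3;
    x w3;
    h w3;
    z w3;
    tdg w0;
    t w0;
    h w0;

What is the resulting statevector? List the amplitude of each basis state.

After the circuit, the state carries amplitude sqrt(2)/2 on |0000>, sqrt(2)/2 on |1000>, and 0 on every other basis state. Key observation: the block from step 5 through step 8 cancels to the identity and can be dropped.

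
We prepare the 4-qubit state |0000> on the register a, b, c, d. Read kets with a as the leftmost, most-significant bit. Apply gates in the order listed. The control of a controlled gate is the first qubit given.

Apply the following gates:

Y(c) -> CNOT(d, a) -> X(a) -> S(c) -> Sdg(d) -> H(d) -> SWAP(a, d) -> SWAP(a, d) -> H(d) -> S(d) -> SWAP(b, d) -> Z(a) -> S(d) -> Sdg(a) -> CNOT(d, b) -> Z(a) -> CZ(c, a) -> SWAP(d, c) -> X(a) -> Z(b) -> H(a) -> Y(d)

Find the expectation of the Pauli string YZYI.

In the final state, YZYI has expectation 0.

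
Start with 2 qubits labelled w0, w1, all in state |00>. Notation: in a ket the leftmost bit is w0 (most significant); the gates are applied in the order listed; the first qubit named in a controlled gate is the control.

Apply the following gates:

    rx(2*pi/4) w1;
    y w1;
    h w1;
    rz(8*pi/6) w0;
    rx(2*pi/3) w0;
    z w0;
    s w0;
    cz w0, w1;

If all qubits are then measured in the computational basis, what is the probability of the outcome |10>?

Outcome |10> occurs with probability 3/8.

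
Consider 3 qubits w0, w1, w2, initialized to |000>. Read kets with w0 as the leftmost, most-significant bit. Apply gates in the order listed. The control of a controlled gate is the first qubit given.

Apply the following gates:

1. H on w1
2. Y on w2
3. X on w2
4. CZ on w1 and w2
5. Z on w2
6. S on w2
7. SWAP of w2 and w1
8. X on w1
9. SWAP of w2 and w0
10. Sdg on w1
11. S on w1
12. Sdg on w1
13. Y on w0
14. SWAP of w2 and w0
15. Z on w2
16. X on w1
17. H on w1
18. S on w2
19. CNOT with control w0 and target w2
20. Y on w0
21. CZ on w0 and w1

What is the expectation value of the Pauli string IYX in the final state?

The observable IYX averages to 0. Key observation: gates 11-12 undo each other exactly, leaving only the rest of the circuit to track.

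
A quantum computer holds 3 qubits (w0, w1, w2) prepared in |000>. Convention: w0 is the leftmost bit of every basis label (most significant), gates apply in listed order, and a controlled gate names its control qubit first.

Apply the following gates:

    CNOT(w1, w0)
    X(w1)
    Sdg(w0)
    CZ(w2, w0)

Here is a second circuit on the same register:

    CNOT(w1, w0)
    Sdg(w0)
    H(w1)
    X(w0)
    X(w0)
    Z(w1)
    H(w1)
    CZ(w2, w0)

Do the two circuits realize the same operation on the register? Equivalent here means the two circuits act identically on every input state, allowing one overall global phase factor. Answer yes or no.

Yes — the two circuits implement the same unitary up to a global phase.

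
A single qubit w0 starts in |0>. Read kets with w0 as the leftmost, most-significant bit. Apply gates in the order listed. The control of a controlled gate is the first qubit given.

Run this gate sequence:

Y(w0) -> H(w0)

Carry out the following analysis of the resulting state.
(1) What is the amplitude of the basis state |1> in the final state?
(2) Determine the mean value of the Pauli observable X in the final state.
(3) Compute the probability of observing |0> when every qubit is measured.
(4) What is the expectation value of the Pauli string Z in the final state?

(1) |1> carries amplitude -sqrt(2)*I/2 in the final state.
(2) The observable X averages to -1.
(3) A full measurement returns |0> with probability 1/2.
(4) The observable Z averages to 0.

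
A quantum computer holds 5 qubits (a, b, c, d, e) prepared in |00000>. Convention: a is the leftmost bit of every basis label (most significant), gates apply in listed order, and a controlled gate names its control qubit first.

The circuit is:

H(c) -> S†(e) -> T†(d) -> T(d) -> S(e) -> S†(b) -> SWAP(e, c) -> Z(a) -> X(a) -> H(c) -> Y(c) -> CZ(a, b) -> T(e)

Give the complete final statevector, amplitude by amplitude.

The final amplitudes are -I/2 on |10000>, -exp(3*I*pi/4)/2 on |10001>, I/2 on |10100>, exp(3*I*pi/4)/2 on |10101>, and 0 on every other basis state.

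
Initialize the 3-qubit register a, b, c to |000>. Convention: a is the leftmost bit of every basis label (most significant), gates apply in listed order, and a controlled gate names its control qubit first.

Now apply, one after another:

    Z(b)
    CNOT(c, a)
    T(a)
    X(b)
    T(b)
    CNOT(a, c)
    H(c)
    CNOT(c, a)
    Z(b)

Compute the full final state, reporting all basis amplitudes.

The final amplitudes are -sqrt(2)*exp(I*pi/4)/2 on |010>, -sqrt(2)*exp(I*pi/4)/2 on |111>, and 0 on every other basis state.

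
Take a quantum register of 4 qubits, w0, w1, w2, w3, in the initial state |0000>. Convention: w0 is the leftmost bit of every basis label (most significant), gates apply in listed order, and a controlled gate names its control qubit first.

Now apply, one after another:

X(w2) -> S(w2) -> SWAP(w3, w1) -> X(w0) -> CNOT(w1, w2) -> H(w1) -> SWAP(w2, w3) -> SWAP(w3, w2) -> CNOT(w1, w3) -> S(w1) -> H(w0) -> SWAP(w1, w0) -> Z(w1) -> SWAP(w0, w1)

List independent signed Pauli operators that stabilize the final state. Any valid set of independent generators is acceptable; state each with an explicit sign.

The final state is stabilized by the group generated by +XIII, +IXIY, +IZIZ, -IIZI; other independent generating sets are equally valid.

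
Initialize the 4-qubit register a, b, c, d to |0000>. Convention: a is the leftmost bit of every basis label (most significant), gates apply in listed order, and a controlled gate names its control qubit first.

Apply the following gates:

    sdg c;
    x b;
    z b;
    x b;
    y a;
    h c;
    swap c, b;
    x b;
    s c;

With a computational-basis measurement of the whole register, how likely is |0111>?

The probability of measuring |0111> is 0.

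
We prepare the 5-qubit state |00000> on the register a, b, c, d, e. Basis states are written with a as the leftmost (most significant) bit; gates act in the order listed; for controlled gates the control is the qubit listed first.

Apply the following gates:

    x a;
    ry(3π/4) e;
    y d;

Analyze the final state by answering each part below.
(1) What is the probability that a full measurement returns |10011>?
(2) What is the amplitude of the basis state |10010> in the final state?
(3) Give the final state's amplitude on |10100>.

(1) The probability of measuring |10011> is sqrt(2)/4 + 1/2.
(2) The final state's coefficient on |10010> equals I*sqrt(2 - sqrt(2))/2.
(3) The amplitude on |10100> is 0.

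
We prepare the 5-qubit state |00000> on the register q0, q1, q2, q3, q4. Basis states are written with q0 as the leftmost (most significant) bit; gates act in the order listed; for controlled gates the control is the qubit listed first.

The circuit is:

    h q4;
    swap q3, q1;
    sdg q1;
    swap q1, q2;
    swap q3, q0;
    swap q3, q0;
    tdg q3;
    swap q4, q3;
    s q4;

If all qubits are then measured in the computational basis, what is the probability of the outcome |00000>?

A full measurement returns |00000> with probability 1/2.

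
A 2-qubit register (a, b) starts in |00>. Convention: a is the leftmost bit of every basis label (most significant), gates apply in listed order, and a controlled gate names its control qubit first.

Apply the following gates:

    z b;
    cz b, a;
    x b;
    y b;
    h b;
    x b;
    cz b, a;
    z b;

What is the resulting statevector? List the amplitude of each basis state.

After the circuit, the state carries amplitude -sqrt(2)*I/2 on |00>, sqrt(2)*I/2 on |01>, 0 on |10>, 0 on |11>.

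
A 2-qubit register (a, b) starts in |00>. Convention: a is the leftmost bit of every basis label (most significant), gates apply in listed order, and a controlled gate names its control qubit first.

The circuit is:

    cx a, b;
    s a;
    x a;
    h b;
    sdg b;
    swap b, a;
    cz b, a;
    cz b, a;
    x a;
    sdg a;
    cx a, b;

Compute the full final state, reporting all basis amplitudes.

The resulting statevector has amplitude 0 on |00>, -sqrt(2)*I/2 on |01>, -sqrt(2)*I/2 on |10>, 0 on |11>.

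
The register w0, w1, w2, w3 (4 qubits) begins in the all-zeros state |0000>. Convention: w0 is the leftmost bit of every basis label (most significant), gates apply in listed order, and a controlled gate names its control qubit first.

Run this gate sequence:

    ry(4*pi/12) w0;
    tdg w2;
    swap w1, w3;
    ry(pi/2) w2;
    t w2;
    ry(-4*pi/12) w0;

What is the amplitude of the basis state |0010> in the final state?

The final state's coefficient on |0010> equals sqrt(2)*exp(I*pi/4)/2.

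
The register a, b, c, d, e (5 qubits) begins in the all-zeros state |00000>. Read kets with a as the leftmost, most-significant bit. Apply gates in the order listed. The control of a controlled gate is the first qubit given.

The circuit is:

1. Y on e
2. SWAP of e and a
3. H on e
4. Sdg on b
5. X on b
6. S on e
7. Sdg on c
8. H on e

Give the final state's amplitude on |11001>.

The amplitude on |11001> is 1/2 + I/2.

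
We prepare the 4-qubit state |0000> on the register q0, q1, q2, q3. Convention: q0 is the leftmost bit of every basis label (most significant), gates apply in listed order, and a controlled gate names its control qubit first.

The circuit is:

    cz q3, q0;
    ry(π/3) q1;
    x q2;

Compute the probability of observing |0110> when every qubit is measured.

Outcome |0110> occurs with probability 1/4.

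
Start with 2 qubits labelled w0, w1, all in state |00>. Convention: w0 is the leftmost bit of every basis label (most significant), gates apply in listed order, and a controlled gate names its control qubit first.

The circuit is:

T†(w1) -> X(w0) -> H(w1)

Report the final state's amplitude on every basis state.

The resulting statevector has amplitude 0 on |00>, 0 on |01>, sqrt(2)/2 on |10>, sqrt(2)/2 on |11>.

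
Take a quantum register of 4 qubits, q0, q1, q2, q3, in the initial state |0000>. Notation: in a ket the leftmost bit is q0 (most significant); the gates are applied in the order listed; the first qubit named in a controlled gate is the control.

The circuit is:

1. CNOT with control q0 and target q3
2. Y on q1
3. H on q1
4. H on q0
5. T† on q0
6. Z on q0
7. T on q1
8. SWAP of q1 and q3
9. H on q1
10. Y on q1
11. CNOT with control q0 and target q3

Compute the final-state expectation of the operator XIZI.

The observable XIZI averages to 1/2.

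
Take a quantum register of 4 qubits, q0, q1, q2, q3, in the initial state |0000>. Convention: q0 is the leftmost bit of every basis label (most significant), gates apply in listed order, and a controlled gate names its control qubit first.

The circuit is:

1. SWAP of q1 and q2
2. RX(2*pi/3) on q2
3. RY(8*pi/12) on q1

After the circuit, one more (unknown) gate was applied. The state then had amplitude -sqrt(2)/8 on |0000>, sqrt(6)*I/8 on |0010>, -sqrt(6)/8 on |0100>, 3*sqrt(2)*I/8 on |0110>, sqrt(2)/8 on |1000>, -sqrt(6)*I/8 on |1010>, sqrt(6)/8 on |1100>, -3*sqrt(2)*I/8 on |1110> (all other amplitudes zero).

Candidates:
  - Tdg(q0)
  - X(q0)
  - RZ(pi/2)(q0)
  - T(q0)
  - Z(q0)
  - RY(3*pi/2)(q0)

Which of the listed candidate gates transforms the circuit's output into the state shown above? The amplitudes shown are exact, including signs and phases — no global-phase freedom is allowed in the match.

It was RY(3*pi/2)(q0) that produced the state shown.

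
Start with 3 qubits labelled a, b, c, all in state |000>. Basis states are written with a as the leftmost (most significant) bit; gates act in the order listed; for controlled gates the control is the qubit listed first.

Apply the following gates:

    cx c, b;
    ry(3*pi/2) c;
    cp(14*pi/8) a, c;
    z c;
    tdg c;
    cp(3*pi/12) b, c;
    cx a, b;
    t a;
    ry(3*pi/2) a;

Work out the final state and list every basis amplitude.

After the circuit, the state carries amplitude 1/2 on |000>, -exp(3*I*pi/4)/2 on |001>, 0 on |010>, 0 on |011>, -1/2 on |100>, exp(3*I*pi/4)/2 on |101>, 0 on |110>, 0 on |111>.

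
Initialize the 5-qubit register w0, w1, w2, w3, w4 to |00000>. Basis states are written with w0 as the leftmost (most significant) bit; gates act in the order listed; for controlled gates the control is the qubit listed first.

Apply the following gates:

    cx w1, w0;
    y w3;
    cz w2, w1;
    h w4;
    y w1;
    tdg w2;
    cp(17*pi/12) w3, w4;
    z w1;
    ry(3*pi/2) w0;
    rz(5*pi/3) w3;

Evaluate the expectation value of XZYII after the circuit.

In the final state, XZYII has expectation 0.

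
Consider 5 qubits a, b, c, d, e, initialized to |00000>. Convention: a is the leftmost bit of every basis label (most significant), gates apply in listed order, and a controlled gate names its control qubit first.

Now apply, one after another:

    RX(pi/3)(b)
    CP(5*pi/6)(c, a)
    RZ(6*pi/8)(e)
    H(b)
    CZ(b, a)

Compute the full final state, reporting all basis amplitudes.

After the circuit, the state carries amplitude (-sqrt(6) + sqrt(2)*I)*exp(5*I*pi/8)/4 on |00000>, (sqrt(2) - sqrt(6)*I)*exp(I*pi/8)/4 on |01000>, and 0 on every other basis state.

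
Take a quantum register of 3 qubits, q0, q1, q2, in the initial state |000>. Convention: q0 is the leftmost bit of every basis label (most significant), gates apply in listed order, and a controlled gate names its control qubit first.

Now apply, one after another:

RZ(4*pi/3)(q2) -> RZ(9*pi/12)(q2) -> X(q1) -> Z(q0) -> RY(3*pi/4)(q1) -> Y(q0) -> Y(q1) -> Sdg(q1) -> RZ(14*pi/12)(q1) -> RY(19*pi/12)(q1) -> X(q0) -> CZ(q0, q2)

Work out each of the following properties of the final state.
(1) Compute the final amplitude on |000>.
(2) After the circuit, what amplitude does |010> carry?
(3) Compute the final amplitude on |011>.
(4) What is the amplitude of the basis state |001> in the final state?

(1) |000> carries amplitude -sqrt(3)*exp(3*I*pi/8)/4 - sqrt(1/2 - sqrt(2)/4)*sqrt(sqrt(2)/4 + 1/2)*exp(3*I*pi/8)/2 - I*sqrt(1/2 - sqrt(2)/4)*sqrt(sqrt(2)/4 + 1/2)*exp(-11*I*pi/24)/2 + sqrt(6)*I*exp(-11*I*pi/24)/8 + sqrt(3)*I*exp(-11*I*pi/24)/4 + sqrt(6)*exp(3*I*pi/8)/8 in the final state.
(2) The final state's coefficient on |010> equals -exp(3*I*pi/8)/4 + sqrt(2)*I*exp(-11*I*pi/24)/8 + I*exp(-11*I*pi/24)/4 + sqrt(3)*I*sqrt(1/2 - sqrt(2)/4)*sqrt(sqrt(2)/4 + 1/2)*exp(-11*I*pi/24)/2 + sqrt(2)*exp(3*I*pi/8)/8 + sqrt(3)*sqrt(1/2 - sqrt(2)/4)*sqrt(sqrt(2)/4 + 1/2)*exp(3*I*pi/8)/2.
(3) The amplitude on |011> is 0.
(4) |001> carries amplitude 0 in the final state.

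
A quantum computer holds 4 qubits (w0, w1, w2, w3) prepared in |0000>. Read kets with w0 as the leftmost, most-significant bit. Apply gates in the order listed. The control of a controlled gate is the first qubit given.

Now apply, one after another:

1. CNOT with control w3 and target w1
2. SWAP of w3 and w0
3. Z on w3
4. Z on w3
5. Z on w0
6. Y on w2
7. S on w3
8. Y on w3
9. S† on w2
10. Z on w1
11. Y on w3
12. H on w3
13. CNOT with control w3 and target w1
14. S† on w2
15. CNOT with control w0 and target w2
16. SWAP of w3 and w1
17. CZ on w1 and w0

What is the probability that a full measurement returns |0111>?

Outcome |0111> occurs with probability 1/2.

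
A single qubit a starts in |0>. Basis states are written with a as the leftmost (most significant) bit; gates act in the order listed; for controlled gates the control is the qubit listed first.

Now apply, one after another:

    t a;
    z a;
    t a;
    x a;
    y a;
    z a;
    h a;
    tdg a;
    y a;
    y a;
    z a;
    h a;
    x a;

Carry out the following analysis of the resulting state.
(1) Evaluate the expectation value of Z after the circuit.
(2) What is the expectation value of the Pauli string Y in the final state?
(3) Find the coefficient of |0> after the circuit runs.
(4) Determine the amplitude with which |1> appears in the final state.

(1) The expectation value of Z is sqrt(2)/2.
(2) The observable Y averages to sqrt(2)/2.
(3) The final state's coefficient on |0> equals -I/2 - exp(I*pi/4)/2.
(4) |1> carries amplitude -I/2 + exp(I*pi/4)/2 in the final state.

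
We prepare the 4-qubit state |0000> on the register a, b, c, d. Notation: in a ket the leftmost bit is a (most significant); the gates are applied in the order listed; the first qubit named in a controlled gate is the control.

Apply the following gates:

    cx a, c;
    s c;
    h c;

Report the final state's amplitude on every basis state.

The final amplitudes are sqrt(2)/2 on |0000>, sqrt(2)/2 on |0010>, and 0 on every other basis state.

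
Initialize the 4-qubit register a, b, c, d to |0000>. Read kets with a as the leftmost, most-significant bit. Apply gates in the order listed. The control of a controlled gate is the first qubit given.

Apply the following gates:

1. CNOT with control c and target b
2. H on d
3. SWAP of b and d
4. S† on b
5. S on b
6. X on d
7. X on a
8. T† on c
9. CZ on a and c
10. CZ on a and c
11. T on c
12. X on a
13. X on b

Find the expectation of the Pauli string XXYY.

The observable XXYY averages to 0. Key observation: the block from step 7 through step 12 cancels to the identity and can be dropped.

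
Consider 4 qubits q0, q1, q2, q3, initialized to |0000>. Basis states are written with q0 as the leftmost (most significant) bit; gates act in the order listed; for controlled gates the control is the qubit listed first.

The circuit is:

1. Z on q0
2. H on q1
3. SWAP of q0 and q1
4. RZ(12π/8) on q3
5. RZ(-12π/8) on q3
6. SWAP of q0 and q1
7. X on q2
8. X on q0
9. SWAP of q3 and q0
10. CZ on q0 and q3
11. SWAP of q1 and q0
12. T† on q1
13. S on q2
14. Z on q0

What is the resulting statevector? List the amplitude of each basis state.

The final amplitudes are sqrt(2)*I/2 on |0011>, -sqrt(2)*I/2 on |1011>, and 0 on every other basis state. Key observation: steps 3-6 multiply out to the identity, so the circuit reduces to the remaining gates.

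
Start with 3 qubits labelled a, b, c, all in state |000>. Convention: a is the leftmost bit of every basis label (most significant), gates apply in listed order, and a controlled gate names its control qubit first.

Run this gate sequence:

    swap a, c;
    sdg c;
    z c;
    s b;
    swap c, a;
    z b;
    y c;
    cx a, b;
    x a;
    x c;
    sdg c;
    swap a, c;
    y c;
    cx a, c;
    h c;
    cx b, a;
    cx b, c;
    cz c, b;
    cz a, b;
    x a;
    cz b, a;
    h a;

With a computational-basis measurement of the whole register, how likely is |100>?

The probability of measuring |100> is 1/4.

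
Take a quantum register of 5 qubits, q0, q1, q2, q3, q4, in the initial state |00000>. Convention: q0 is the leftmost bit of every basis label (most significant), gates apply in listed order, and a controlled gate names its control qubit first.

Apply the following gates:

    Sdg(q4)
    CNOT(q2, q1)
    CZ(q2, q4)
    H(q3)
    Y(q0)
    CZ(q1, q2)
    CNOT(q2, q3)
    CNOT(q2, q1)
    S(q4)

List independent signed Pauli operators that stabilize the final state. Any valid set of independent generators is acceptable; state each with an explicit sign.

The final state is stabilized by the group generated by +IIIXI, -ZIIII, +IZIII, +IIZII, +IIIIZ; other independent generating sets are equally valid.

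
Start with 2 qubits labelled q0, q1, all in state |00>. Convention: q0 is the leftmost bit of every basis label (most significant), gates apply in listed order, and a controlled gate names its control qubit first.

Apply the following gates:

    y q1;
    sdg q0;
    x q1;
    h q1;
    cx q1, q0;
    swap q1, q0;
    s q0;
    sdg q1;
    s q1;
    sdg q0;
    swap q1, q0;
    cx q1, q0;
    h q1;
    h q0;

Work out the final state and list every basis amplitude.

After the circuit, the state carries amplitude sqrt(2)*I/2 on |00>, 0 on |01>, sqrt(2)*I/2 on |10>, 0 on |11>. Key observation: steps 5-12 multiply out to the identity, so the circuit reduces to the remaining gates.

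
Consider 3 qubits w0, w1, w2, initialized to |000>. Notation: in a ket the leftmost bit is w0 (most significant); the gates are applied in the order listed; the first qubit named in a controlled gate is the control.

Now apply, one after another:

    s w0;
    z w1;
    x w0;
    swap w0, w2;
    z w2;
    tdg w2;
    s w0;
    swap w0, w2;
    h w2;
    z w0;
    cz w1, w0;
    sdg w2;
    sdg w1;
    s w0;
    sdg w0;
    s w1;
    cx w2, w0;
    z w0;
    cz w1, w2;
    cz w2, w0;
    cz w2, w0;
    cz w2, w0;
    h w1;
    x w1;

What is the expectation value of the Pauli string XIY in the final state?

The observable XIY averages to 1. Key observation: gates 13-16 undo each other exactly, leaving only the rest of the circuit to track.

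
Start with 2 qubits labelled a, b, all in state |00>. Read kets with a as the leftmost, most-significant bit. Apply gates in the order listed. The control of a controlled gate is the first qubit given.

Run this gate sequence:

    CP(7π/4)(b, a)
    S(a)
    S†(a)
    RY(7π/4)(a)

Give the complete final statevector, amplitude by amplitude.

The final amplitudes are -sqrt(sqrt(2) + 2)/2 on |00>, 0 on |01>, sqrt(2 - sqrt(2))/2 on |10>, 0 on |11>. Key observation: steps 2-3 multiply out to the identity, so the circuit reduces to the remaining gates.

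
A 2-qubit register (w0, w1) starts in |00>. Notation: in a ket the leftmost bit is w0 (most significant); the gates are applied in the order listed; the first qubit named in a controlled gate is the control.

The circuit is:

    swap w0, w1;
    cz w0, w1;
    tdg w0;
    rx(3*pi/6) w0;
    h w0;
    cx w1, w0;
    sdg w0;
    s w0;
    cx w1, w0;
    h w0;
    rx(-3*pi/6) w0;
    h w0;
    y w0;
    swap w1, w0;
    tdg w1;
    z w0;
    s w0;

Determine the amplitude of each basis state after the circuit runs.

After the circuit, the state carries amplitude -sqrt(2)*I/2 on |00>, sqrt(2)*exp(I*pi/4)/2 on |01>, 0 on |10>, 0 on |11>.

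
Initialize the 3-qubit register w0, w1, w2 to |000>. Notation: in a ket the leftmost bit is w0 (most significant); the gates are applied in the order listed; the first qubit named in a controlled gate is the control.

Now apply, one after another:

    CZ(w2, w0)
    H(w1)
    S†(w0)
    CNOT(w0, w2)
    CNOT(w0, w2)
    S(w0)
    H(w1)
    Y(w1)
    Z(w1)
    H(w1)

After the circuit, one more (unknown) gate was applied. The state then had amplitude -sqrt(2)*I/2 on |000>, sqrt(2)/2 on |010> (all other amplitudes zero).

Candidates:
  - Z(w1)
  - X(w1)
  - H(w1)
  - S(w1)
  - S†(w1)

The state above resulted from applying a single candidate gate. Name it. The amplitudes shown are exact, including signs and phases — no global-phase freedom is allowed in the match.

It was S†(w1) that produced the state shown.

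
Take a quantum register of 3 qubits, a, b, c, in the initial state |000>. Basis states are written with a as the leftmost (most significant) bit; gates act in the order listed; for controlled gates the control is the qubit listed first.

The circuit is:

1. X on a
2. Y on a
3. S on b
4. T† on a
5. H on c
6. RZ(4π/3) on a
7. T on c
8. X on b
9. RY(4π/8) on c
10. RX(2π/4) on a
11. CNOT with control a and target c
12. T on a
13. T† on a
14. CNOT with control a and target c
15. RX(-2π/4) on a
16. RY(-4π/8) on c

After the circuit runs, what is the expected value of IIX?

In the final state, IIX has expectation sqrt(2)/2. Key observation: the block from step 9 through step 16 cancels to the identity and can be dropped.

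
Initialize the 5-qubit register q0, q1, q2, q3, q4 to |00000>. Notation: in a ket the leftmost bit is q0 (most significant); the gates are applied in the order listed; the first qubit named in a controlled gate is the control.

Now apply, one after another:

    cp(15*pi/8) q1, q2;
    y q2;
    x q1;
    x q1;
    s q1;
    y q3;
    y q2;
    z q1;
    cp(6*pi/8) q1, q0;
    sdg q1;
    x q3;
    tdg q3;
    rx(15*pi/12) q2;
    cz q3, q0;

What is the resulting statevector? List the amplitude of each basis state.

The final amplitudes are -I*sqrt(2 - sqrt(2))/2 on |00000>, sqrt(sqrt(2) + 2)/2 on |00100>, and 0 on every other basis state. Key observation: steps 3-4 multiply out to the identity, so the circuit reduces to the remaining gates.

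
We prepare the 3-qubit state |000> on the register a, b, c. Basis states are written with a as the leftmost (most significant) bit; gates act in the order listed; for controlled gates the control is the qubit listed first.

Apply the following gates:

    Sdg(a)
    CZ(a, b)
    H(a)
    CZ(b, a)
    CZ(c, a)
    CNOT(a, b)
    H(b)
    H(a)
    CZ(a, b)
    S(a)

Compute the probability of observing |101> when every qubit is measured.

The probability of measuring |101> is 0.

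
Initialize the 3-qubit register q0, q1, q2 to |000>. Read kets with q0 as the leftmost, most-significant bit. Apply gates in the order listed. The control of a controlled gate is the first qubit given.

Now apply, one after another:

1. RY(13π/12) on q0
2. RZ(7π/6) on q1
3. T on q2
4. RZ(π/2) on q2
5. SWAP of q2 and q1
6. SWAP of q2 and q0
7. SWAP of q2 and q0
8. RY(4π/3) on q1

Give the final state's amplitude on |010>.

The amplitude on |010> is (-3*sqrt(2 - sqrt(2))/8 + sqrt(3*sqrt(2) + 6)/8)*exp(I*pi/6). Key observation: steps 6-7 multiply out to the identity, so the circuit reduces to the remaining gates.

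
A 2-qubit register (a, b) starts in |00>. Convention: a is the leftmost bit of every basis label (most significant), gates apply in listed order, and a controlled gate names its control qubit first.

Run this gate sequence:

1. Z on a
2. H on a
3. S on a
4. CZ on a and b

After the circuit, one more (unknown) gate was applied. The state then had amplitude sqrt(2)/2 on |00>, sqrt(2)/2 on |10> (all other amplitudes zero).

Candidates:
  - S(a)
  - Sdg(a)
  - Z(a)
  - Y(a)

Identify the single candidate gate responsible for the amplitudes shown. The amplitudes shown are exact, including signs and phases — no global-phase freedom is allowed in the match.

The applied gate was Sdg(a).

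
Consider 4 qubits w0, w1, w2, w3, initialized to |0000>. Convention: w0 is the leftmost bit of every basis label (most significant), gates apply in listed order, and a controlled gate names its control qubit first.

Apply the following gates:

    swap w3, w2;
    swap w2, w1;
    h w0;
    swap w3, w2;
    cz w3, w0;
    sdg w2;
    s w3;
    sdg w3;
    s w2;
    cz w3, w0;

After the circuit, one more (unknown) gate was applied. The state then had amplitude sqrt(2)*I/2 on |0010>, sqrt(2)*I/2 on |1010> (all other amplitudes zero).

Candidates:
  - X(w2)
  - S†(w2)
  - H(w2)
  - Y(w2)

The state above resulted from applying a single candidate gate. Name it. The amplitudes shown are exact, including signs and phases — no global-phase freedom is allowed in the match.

It was Y(w2) that produced the state shown. Key observation: the block from step 5 through step 10 cancels to the identity and can be dropped.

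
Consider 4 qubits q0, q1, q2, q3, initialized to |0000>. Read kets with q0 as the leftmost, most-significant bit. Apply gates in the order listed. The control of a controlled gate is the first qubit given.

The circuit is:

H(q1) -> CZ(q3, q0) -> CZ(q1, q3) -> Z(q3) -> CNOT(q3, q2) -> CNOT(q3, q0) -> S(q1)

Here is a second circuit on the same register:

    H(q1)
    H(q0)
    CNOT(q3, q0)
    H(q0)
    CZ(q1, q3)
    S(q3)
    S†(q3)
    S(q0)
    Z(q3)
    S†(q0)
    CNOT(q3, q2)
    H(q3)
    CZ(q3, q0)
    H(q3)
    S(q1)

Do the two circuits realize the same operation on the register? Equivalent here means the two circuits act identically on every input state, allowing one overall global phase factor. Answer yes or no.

No, they are not equivalent — no single phase factor reconciles the two unitaries.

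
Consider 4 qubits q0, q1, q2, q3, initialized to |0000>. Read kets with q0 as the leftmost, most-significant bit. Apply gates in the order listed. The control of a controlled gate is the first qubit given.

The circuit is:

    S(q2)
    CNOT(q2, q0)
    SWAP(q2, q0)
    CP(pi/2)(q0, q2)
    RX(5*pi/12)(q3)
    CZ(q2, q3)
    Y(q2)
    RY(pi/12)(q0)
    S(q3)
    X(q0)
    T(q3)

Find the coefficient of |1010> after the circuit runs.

The final state's coefficient on |1010> equals I*(sqrt(2) + sqrt(3))/4.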